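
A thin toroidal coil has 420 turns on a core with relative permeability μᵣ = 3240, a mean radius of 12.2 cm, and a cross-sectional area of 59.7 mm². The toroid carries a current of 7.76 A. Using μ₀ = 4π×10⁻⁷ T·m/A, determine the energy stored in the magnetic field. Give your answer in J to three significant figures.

L = μ₀μᵣN²A/(2πR) = (4π×10⁻⁷)(3240)(420)²(5.970×10^-5)/(2π×0.122) = 5.594×10^-2 H.
U = ½LI² = ½(5.594×10^-2)(7.76)² = 1.684 J.

U ≈ 1.68 J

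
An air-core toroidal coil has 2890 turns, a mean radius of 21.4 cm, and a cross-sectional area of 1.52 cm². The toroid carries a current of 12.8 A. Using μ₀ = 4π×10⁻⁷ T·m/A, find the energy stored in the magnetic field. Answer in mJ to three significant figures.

U ≈ 97.2 mJ

L = μ₀N²A/(2πR) = (4π×10⁻⁷)(2890)²(1.520×10^-4)/(2π×0.214) = 1.186×10^-3 H.
U = ½LI² = ½(1.186×10^-3)(12.8)² = 9.720×10^-2 J.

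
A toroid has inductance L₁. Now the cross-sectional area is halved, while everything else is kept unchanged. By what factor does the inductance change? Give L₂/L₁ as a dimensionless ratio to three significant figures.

For a toroid, L ∝ μᵣN²A/R.
L₂/L₁ = (0.5) = 0.500.

L₂/L₁ = 0.500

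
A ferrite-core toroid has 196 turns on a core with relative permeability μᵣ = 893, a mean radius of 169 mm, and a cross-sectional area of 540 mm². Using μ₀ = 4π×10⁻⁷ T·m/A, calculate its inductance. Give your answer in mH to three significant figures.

For a thin toroid, L = μ₀μᵣN²A/(2πR).
L = (4π×10⁻⁷)(893)(196)²(5.400×10^-4) / (2π×0.169 m) = 2.192×10^-2 H.

L ≈ 21.9 mH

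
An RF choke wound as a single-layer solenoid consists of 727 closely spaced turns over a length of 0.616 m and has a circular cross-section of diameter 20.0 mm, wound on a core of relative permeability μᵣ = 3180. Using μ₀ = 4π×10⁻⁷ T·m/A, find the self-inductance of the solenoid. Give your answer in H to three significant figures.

L ≈ 1.08 H

A = π(d/2)² = π(1.000×10^-2 m)² = 3.142×10^-4 m².
For a long solenoid, L = μ₀μᵣN²A/ℓ.
L = (4π×10⁻⁷)(3180)(727)²(3.142×10^-4)/(0.616 m) = 1.077 H.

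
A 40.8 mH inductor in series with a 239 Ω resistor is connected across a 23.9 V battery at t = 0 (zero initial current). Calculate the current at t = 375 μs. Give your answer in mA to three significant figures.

I ≈ 88.9 mA

τ = L/R = 4.080×10^-2/239 = 1.707×10^-4 s; final current I_∞ = ε/R = 23.9/239 = 0.1 A.
I(t) = I_∞(1 − e^(−t/τ)) with t/τ = 2.197.
I = (0.1)(1 − e^(−2.197)) = 8.888×10^-2 A.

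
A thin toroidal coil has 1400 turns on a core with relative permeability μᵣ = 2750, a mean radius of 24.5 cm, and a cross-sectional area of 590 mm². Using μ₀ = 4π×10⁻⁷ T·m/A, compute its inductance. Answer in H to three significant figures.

For a thin toroid, L = μ₀μᵣN²A/(2πR).
L = (4π×10⁻⁷)(2750)(1400)²(5.900×10^-4) / (2π×0.245 m) = 2.596 H.

L ≈ 2.60 H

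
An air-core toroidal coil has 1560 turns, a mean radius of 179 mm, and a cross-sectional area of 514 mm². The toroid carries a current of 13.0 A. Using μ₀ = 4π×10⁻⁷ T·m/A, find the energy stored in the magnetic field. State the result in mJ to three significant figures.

U ≈ 118 mJ

L = μ₀N²A/(2πR) = (4π×10⁻⁷)(1560)²(5.140×10^-4)/(2π×0.179) = 1.398×10^-3 H.
U = ½LI² = ½(1.398×10^-3)(13.0)² = 0.1181 J.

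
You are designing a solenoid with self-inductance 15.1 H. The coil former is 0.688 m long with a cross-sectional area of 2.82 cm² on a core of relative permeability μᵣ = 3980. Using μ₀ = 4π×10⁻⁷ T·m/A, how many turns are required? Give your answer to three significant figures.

N ≈ 2710 turns

A = 2.82 cm² = 2.820×10^-4 m².
From L = μ₀μᵣN²A/ℓ, N = √(Lℓ / (μ₀μᵣA)).
N = √[(15.1)(0.688) / ((4π×10⁻⁷)(3980)×2.820×10^-4)] = √(7.366×10^6) ≈ 2714.0.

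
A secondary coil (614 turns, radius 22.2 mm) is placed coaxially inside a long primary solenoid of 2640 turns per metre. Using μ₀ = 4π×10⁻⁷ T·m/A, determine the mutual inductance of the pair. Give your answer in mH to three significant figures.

The outer solenoid produces a uniform field B₁ = μ₀n₁I₁ across the inner coil,
so the flux linkage is N₂Φ = N₂B₁A₂ = μ₀n₁N₂A₂·I₁, giving M = μ₀n₁N₂A₂.
A₂ = πr² = π(2.220×10^-2 m)² = 1.548×10^-3 m².
M = (4π×10⁻⁷)(2640)(614)(1.548×10^-3) = 3.154×10^-3 H.

M ≈ 3.15 mH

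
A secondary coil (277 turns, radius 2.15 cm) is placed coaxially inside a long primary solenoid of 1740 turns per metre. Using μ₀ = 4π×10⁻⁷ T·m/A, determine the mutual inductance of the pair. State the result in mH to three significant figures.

The outer solenoid produces a uniform field B₁ = μ₀n₁I₁ across the inner coil,
so the flux linkage is N₂Φ = N₂B₁A₂ = μ₀n₁N₂A₂·I₁, giving M = μ₀n₁N₂A₂.
A₂ = πr² = π(2.150×10^-2 m)² = 1.452×10^-3 m².
M = (4π×10⁻⁷)(1740)(277)(1.452×10^-3) = 8.796×10^-4 H.

M ≈ 0.880 mH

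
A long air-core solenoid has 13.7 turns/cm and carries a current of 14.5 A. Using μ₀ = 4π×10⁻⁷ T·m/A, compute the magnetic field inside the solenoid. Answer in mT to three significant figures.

Inside a long solenoid, B = μ₀nI.
B = (4π×10⁻⁷)(1.370×10^3 m⁻¹)(14.5 A) = 2.496×10^-2 T.

B ≈ 25.0 mT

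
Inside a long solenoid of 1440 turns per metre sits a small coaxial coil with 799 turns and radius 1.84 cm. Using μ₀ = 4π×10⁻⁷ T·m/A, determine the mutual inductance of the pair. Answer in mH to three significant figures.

M ≈ 1.54 mH

The outer solenoid produces a uniform field B₁ = μ₀n₁I₁ across the inner coil,
so the flux linkage is N₂Φ = N₂B₁A₂ = μ₀n₁N₂A₂·I₁, giving M = μ₀n₁N₂A₂.
A₂ = πr² = π(1.840×10^-2 m)² = 1.064×10^-3 m².
M = (4π×10⁻⁷)(1440)(799)(1.064×10^-3) = 1.538×10^-3 H.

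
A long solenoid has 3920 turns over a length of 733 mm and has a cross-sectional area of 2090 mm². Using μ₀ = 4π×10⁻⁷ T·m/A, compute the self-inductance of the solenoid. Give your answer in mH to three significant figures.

L ≈ 55.1 mH

A = 2090 mm² = 2.090×10^-3 m².
For a long solenoid, L = μ₀N²A/ℓ.
L = (4π×10⁻⁷)(3920)²(2.090×10^-3)/(0.733 m) = 5.506×10^-2 H.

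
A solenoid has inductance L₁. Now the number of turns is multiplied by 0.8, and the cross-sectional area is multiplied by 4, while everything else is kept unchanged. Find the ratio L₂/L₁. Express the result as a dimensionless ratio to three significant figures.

For a solenoid, L ∝ μᵣN²A/ℓ.
L₂/L₁ = (0.8)^2 × (4) = 2.56.

L₂/L₁ = 2.56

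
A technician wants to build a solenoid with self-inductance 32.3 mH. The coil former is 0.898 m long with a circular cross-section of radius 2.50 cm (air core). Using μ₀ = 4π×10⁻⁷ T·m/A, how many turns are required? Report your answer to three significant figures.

N ≈ 3430 turns

A = πr² = π(2.500×10^-2 m)² = 1.963×10^-3 m².
From L = μ₀N²A/ℓ, N = √(Lℓ / (μ₀A)).
N = √[(3.230×10^-2)(0.898) / ((4π×10⁻⁷)×1.963×10^-3)] = √(1.176×10^7) ≈ 3428.6.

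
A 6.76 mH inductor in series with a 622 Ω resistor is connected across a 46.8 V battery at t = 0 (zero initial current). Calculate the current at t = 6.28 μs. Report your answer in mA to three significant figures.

I ≈ 33.0 mA

τ = L/R = 6.760×10^-3/622 = 1.087×10^-5 s; final current I_∞ = ε/R = 46.8/622 = 7.524×10^-2 A.
I(t) = I_∞(1 − e^(−t/τ)) with t/τ = 0.578.
I = (7.524×10^-2)(1 − e^(−0.578)) = 3.302×10^-2 A.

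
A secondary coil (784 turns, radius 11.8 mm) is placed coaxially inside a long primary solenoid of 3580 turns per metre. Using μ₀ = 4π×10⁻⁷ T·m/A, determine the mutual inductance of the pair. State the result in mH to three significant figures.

M ≈ 1.54 mH

The outer solenoid produces a uniform field B₁ = μ₀n₁I₁ across the inner coil,
so the flux linkage is N₂Φ = N₂B₁A₂ = μ₀n₁N₂A₂·I₁, giving M = μ₀n₁N₂A₂.
A₂ = πr² = π(1.180×10^-2 m)² = 4.374×10^-4 m².
M = (4π×10⁻⁷)(3580)(784)(4.374×10^-4) = 1.543×10^-3 H.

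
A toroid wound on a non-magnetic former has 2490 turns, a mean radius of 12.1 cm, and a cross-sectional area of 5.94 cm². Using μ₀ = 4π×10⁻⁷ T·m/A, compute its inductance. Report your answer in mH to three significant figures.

For a thin toroid, L = μ₀N²A/(2πR).
L = (4π×10⁻⁷)(2490)²(5.940×10^-4) / (2π×0.121 m) = 6.087×10^-3 H.

L ≈ 6.09 mH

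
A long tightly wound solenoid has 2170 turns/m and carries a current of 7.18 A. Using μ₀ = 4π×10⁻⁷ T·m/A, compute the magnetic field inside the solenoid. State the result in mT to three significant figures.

Inside a long solenoid, B = μ₀nI.
B = (4π×10⁻⁷)(2.170×10^3 m⁻¹)(7.18 A) = 1.958×10^-2 T.

B ≈ 19.6 mT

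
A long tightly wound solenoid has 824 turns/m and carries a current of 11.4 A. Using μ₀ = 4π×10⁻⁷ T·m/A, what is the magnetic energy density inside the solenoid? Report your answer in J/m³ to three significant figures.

B = μ₀nI = (4π×10⁻⁷)(824)(11.4) = 1.180×10^-2 T.
u = B²/(2μ₀) = (1.180×10^-2)²/(2×4π×10⁻⁷) = 55.44 J/m³.

u ≈ 55.4 J/m³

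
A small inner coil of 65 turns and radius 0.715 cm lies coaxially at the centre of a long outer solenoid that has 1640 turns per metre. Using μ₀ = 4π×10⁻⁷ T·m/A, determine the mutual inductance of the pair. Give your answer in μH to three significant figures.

M ≈ 21.5 μH

The outer solenoid produces a uniform field B₁ = μ₀n₁I₁ across the inner coil,
so the flux linkage is N₂Φ = N₂B₁A₂ = μ₀n₁N₂A₂·I₁, giving M = μ₀n₁N₂A₂.
A₂ = πr² = π(7.150×10^-3 m)² = 1.606×10^-4 m².
M = (4π×10⁻⁷)(1640)(65)(1.606×10^-4) = 2.151×10^-5 H.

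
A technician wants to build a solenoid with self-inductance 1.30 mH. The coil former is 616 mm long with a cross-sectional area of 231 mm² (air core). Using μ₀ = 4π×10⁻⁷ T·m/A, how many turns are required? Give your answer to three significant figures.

A = 231 mm² = 2.310×10^-4 m².
From L = μ₀N²A/ℓ, N = √(Lℓ / (μ₀A)).
N = √[(1.300×10^-3)(0.616) / ((4π×10⁻⁷)×2.310×10^-4)] = √(2.759×10^6) ≈ 1660.9.

N ≈ 1660 turns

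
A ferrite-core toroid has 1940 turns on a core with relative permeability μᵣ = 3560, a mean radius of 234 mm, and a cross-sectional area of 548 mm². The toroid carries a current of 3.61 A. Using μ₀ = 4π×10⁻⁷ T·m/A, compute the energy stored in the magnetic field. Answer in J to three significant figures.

U ≈ 40.9 J

L = μ₀μᵣN²A/(2πR) = (4π×10⁻⁷)(3560)(1940)²(5.480×10^-4)/(2π×0.234) = 6.275 H.
U = ½LI² = ½(6.275)(3.61)² = 40.89 J.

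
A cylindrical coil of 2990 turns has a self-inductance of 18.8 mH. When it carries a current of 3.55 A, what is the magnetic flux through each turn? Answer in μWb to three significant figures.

Φ_B ≈ 22.3 μWb

From L = NΦ_B/I, the flux per turn is Φ_B = LI/N.
Φ_B = (1.880×10^-2 H)(3.55 A)/2990 = 2.232×10^-5 Wb.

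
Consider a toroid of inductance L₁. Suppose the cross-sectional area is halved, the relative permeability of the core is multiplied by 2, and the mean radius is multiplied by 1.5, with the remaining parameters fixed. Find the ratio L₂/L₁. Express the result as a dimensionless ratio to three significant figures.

L₂/L₁ = 0.667

For a toroid, L ∝ μᵣN²A/R.
L₂/L₁ = (0.5) × (2) × (1.5)^-1 = 0.667.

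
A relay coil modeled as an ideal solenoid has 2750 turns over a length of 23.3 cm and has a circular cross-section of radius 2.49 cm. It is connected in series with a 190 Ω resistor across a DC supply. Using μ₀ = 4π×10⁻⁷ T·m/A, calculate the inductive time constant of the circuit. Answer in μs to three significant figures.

A = πr² = π(2.490×10^-2 m)² = 1.948×10^-3 m².
L = μ₀N²A/ℓ = (4π×10⁻⁷)(2750)²(1.948×10^-3)/(0.233) = 7.9445×10^-2 H.
τ = L/R = (7.9445×10^-2)/(190) = 4.181×10^-4 s.

τ ≈ 418 μs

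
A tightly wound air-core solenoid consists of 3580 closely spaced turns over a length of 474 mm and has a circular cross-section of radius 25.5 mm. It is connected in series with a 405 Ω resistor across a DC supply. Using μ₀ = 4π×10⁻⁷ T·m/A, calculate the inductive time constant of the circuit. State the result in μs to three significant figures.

τ ≈ 171 μs

A = πr² = π(2.550×10^-2 m)² = 2.043×10^-3 m².
L = μ₀N²A/ℓ = (4π×10⁻⁷)(3580)²(2.043×10^-3)/(0.474) = 6.941×10^-2 H.
τ = L/R = (6.941×10^-2)/(405) = 1.714×10^-4 s.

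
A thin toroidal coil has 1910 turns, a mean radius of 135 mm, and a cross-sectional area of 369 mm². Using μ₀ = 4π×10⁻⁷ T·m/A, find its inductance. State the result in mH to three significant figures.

For a thin toroid, L = μ₀N²A/(2πR).
L = (4π×10⁻⁷)(1910)²(3.690×10^-4) / (2π×0.135 m) = 1.994×10^-3 H.

L ≈ 1.99 mH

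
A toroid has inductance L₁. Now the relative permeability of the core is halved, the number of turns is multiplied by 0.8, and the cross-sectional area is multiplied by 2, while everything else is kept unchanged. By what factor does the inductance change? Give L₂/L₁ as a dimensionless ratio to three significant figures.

L₂/L₁ = 0.640

For a toroid, L ∝ μᵣN²A/R.
L₂/L₁ = (0.5) × (0.8)^2 × (2) = 0.640.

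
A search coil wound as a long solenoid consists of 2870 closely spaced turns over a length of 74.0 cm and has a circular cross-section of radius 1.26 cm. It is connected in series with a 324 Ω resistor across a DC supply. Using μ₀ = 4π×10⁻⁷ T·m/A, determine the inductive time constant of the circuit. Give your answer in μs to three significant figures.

τ ≈ 21.5 μs

A = πr² = π(1.260×10^-2 m)² = 4.988×10^-4 m².
L = μ₀N²A/ℓ = (4π×10⁻⁷)(2870)²(4.988×10^-4)/(0.74) = 6.976×10^-3 H.
τ = L/R = (6.976×10^-3)/(324) = 2.153×10^-5 s.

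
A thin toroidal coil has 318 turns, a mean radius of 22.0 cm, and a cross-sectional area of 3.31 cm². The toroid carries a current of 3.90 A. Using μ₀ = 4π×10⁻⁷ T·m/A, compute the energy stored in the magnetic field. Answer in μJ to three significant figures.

U ≈ 231 μJ

L = μ₀N²A/(2πR) = (4π×10⁻⁷)(318)²(3.310×10^-4)/(2π×0.22) = 3.043×10^-5 H.
U = ½LI² = ½(3.043×10^-5)(3.90)² = 2.314×10^-4 J.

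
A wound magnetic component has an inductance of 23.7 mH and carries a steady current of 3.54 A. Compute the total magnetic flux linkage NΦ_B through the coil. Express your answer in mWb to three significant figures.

NΦ_B ≈ 83.9 mWb

From L = NΦ_B/I, the flux linkage is NΦ_B = LI.
NΦ_B = (2.370×10^-2 H)(3.54 A) = 8.390×10^-2 Wb.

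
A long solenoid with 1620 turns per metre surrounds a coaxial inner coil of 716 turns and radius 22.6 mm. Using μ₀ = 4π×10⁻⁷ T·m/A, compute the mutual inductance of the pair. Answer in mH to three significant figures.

M ≈ 2.34 mH

The outer solenoid produces a uniform field B₁ = μ₀n₁I₁ across the inner coil,
so the flux linkage is N₂Φ = N₂B₁A₂ = μ₀n₁N₂A₂·I₁, giving M = μ₀n₁N₂A₂.
A₂ = πr² = π(2.260×10^-2 m)² = 1.6046×10^-3 m².
M = (4π×10⁻⁷)(1620)(716)(1.6046×10^-3) = 2.339×10^-3 H.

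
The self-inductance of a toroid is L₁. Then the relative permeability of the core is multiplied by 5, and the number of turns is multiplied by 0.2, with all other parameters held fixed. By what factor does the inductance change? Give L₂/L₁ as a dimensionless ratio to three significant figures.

L₂/L₁ = 0.200

For a toroid, L ∝ μᵣN²A/R.
L₂/L₁ = (5) × (0.2)^2 = 0.200.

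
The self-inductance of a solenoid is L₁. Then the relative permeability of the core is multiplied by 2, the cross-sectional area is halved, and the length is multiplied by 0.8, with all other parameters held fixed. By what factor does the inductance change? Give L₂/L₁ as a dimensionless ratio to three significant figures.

For a solenoid, L ∝ μᵣN²A/ℓ.
L₂/L₁ = (2) × (0.5) × (0.8)^-1 = 1.25.

L₂/L₁ = 1.25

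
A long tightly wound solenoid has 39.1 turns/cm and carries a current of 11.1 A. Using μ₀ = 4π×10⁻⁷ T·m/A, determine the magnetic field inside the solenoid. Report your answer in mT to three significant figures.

Inside a long solenoid, B = μ₀nI.
B = (4π×10⁻⁷)(3.910×10^3 m⁻¹)(11.1 A) = 5.454×10^-2 T.

B ≈ 54.5 mT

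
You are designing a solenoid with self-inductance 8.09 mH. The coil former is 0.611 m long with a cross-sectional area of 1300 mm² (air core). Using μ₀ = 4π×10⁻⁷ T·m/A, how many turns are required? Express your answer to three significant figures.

N ≈ 1740 turns

A = 1300 mm² = 1.300×10^-3 m².
From L = μ₀N²A/ℓ, N = √(Lℓ / (μ₀A)).
N = √[(8.090×10^-3)(0.611) / ((4π×10⁻⁷)×1.300×10^-3)] = √(3.026×10^6) ≈ 1739.5.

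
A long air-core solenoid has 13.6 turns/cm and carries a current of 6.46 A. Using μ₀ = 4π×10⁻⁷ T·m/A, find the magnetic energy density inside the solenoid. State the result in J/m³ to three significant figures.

u ≈ 48.5 J/m³

B = μ₀nI = (4π×10⁻⁷)(1.360×10^3)(6.46) = 1.104×10^-2 T.
u = B²/(2μ₀) = (1.104×10^-2)²/(2×4π×10⁻⁷) = 48.5 J/m³.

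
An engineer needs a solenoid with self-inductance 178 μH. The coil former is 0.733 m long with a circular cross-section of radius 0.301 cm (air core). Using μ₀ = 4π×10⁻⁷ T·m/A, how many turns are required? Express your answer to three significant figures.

N ≈ 1910 turns

A = πr² = π(3.010×10^-3 m)² = 2.846×10^-5 m².
From L = μ₀N²A/ℓ, N = √(Lℓ / (μ₀A)).
N = √[(1.780×10^-4)(0.733) / ((4π×10⁻⁷)×2.846×10^-5)] = √(3.648×10^6) ≈ 1909.9.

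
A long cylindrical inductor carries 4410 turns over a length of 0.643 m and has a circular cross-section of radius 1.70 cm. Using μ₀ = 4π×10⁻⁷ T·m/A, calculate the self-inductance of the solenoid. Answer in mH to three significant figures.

A = πr² = π(1.700×10^-2 m)² = 9.079×10^-4 m².
For a long solenoid, L = μ₀N²A/ℓ.
L = (4π×10⁻⁷)(4410)²(9.079×10^-4)/(0.643 m) = 3.451×10^-2 H.

L ≈ 34.5 mH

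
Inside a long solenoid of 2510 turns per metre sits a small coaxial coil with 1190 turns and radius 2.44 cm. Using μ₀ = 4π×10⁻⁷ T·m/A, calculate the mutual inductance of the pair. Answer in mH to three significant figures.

The outer solenoid produces a uniform field B₁ = μ₀n₁I₁ across the inner coil,
so the flux linkage is N₂Φ = N₂B₁A₂ = μ₀n₁N₂A₂·I₁, giving M = μ₀n₁N₂A₂.
A₂ = πr² = π(2.440×10^-2 m)² = 1.870×10^-3 m².
M = (4π×10⁻⁷)(2510)(1190)(1.870×10^-3) = 7.020×10^-3 H.

M ≈ 7.02 mH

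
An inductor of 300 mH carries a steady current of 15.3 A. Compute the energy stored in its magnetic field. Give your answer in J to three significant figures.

U ≈ 35.1 J

Stored magnetic energy: U = ½LI².
U = ½(0.3 H)(15.3 A)² = 35.11 J.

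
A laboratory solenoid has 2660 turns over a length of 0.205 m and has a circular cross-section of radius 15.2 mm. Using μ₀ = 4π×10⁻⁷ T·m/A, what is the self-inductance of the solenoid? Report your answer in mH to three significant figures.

L ≈ 31.5 mH

A = πr² = π(1.520×10^-2 m)² = 7.258×10^-4 m².
For a long solenoid, L = μ₀N²A/ℓ.
L = (4π×10⁻⁷)(2660)²(7.258×10^-4)/(0.205 m) = 3.148×10^-2 H.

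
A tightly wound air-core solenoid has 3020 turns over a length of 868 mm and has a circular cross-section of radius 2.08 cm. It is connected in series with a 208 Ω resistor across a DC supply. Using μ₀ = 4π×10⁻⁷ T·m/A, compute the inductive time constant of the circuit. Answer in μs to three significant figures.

τ ≈ 86.3 μs

A = πr² = π(2.080×10^-2 m)² = 1.359×10^-3 m².
L = μ₀N²A/ℓ = (4π×10⁻⁷)(3020)²(1.359×10^-3)/(0.868) = 1.7947×10^-2 H.
τ = L/R = (1.7947×10^-2)/(208) = 8.628×10^-5 s.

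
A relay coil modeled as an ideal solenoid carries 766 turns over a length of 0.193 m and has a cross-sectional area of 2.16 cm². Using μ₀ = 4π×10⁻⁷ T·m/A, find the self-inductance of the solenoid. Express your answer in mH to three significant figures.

L ≈ 0.825 mH

A = 2.16 cm² = 2.160×10^-4 m².
For a long solenoid, L = μ₀N²A/ℓ.
L = (4π×10⁻⁷)(766)²(2.160×10^-4)/(0.193 m) = 8.252×10^-4 H.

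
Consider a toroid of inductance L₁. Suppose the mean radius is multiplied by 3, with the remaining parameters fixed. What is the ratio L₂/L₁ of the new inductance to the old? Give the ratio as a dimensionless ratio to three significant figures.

For a toroid, L ∝ μᵣN²A/R.
L₂/L₁ = (3)^-1 = 0.333.

L₂/L₁ = 0.333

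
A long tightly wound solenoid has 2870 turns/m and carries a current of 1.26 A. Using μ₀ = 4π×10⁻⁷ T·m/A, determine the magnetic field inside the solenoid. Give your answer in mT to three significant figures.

Inside a long solenoid, B = μ₀nI.
B = (4π×10⁻⁷)(2.870×10^3 m⁻¹)(1.26 A) = 4.544×10^-3 T.

B ≈ 4.54 mT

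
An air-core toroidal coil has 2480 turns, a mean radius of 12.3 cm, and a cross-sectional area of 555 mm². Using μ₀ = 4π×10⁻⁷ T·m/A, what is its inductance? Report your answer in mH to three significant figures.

L ≈ 5.55 mH

For a thin toroid, L = μ₀N²A/(2πR).
L = (4π×10⁻⁷)(2480)²(5.550×10^-4) / (2π×0.123 m) = 5.550×10^-3 H.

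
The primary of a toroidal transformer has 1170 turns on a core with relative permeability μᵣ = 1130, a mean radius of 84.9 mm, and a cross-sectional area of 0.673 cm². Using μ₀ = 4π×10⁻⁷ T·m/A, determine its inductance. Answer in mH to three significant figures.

For a thin toroid, L = μ₀μᵣN²A/(2πR).
L = (4π×10⁻⁷)(1130)(1170)²(6.730×10^-5) / (2π×8.490×10^-2 m) = 0.2452 H.

L ≈ 245 mH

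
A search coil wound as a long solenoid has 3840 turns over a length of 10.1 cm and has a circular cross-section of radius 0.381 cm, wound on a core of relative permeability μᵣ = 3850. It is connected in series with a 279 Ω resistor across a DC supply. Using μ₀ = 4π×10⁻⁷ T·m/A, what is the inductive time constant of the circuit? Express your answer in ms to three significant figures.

A = πr² = π(3.810×10^-3 m)² = 4.560×10^-5 m².
L = μ₀μᵣN²A/ℓ = (4π×10⁻⁷)(3850)(3840)²(4.560×10^-5)/(0.101) = 32.21 H.
τ = L/R = (32.21)/(279) = 0.11545 s.

τ ≈ 115 ms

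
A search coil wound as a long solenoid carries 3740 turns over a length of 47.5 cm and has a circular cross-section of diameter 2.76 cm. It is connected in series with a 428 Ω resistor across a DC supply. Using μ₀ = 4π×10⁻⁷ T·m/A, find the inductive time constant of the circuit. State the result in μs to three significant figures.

τ ≈ 51.7 μs

A = π(d/2)² = π(1.380×10^-2 m)² = 5.983×10^-4 m².
L = μ₀N²A/ℓ = (4π×10⁻⁷)(3740)²(5.983×10^-4)/(0.475) = 2.214×10^-2 H.
τ = L/R = (2.214×10^-2)/(428) = 5.173×10^-5 s.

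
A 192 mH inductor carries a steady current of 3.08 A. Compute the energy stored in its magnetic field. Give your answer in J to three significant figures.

U ≈ 0.911 J

Stored magnetic energy: U = ½LI².
U = ½(0.192 H)(3.08 A)² = 0.9107 J.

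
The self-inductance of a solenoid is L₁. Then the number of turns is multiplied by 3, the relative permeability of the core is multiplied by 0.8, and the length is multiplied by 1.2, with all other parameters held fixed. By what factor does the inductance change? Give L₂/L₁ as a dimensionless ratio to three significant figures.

L₂/L₁ = 6.00

For a solenoid, L ∝ μᵣN²A/ℓ.
L₂/L₁ = (3)^2 × (0.8) × (1.2)^-1 = 6.00.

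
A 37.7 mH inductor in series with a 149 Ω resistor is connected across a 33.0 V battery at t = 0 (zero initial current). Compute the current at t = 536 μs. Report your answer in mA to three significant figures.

I ≈ 195 mA

τ = L/R = 3.770×10^-2/149 = 2.530×10^-4 s; final current I_∞ = ε/R = 33.0/149 = 0.22148 A.
I(t) = I_∞(1 − e^(−t/τ)) with t/τ = 2.118.
I = (0.22148)(1 − e^(−2.118)) = 0.1948 A.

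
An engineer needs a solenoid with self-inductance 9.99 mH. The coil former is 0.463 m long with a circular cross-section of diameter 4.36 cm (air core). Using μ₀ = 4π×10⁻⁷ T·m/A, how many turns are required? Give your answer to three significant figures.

N ≈ 1570 turns

A = π(d/2)² = π(2.180×10^-2 m)² = 1.493×10^-3 m².
From L = μ₀N²A/ℓ, N = √(Lℓ / (μ₀A)).
N = √[(9.990×10^-3)(0.463) / ((4π×10⁻⁷)×1.493×10^-3)] = √(2.465×10^6) ≈ 1570.1.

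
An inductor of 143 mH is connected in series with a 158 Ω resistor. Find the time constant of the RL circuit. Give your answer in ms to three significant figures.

τ = L/R = (0.143 H)/(158 Ω) = 9.051×10^-4 s.

τ ≈ 0.905 ms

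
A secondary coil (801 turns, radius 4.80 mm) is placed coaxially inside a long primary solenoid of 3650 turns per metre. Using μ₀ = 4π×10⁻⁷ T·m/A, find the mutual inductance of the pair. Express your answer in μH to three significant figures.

The outer solenoid produces a uniform field B₁ = μ₀n₁I₁ across the inner coil,
so the flux linkage is N₂Φ = N₂B₁A₂ = μ₀n₁N₂A₂·I₁, giving M = μ₀n₁N₂A₂.
A₂ = πr² = π(4.800×10^-3 m)² = 7.238×10^-5 m².
M = (4π×10⁻⁷)(3650)(801)(7.238×10^-5) = 2.659×10^-4 H.

M ≈ 266 μH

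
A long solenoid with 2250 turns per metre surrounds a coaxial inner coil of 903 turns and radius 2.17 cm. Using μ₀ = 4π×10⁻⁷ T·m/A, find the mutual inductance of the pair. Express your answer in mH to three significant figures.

M ≈ 3.78 mH

The outer solenoid produces a uniform field B₁ = μ₀n₁I₁ across the inner coil,
so the flux linkage is N₂Φ = N₂B₁A₂ = μ₀n₁N₂A₂·I₁, giving M = μ₀n₁N₂A₂.
A₂ = πr² = π(2.170×10^-2 m)² = 1.479×10^-3 m².
M = (4π×10⁻⁷)(2250)(903)(1.479×10^-3) = 3.777×10^-3 H.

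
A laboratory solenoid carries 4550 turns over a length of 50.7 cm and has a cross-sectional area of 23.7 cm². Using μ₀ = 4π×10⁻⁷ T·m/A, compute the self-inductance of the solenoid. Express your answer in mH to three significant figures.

L ≈ 122 mH

A = 23.7 cm² = 2.370×10^-3 m².
For a long solenoid, L = μ₀N²A/ℓ.
L = (4π×10⁻⁷)(4550)²(2.370×10^-3)/(0.507 m) = 0.1216 H.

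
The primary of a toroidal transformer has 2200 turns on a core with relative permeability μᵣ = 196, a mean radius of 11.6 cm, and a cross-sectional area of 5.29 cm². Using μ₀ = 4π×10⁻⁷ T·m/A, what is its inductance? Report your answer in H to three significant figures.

L ≈ 0.865 H

For a thin toroid, L = μ₀μᵣN²A/(2πR).
L = (4π×10⁻⁷)(196)(2200)²(5.290×10^-4) / (2π×0.116 m) = 0.8652 H.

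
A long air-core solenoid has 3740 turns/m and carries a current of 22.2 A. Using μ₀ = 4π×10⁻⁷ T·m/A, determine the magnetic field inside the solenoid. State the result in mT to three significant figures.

Inside a long solenoid, B = μ₀nI.
B = (4π×10⁻⁷)(3.740×10^3 m⁻¹)(22.2 A) = 0.1043 T.

B ≈ 104 mT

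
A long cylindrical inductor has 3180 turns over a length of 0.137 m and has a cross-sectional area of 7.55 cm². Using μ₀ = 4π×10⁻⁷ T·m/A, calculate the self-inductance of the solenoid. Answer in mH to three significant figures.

A = 7.55 cm² = 7.550×10^-4 m².
For a long solenoid, L = μ₀N²A/ℓ.
L = (4π×10⁻⁷)(3180)²(7.550×10^-4)/(0.137 m) = 7.003×10^-2 H.

L ≈ 70.0 mH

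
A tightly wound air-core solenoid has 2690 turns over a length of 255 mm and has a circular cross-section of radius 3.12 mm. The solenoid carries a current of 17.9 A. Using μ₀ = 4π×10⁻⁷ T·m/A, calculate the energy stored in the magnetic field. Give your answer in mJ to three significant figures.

U ≈ 175 mJ

A = πr² = π(3.120×10^-3 m)² = 3.058×10^-5 m².
L = μ₀N²A/ℓ = (4π×10⁻⁷)(2690)²(3.058×10^-5)/(0.255) = 1.091×10^-3 H.
U = ½LI² = ½(1.091×10^-3)(17.9)² = 0.1747 J.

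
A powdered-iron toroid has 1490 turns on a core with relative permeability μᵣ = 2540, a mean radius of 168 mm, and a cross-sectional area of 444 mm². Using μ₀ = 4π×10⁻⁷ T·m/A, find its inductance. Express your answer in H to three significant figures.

L ≈ 2.98 H

For a thin toroid, L = μ₀μᵣN²A/(2πR).
L = (4π×10⁻⁷)(2540)(1490)²(4.440×10^-4) / (2π×0.168 m) = 2.981 H.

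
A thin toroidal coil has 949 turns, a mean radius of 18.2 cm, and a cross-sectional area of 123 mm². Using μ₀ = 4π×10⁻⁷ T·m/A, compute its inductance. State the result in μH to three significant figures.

For a thin toroid, L = μ₀N²A/(2πR).
L = (4π×10⁻⁷)(949)²(1.230×10^-4) / (2π×0.182 m) = 1.217×10^-4 H.

L ≈ 122 μH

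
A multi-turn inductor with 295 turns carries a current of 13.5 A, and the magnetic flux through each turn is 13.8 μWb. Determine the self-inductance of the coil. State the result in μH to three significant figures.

L ≈ 302 μH

Self-inductance is defined by L = NΦ_B/I (flux linkage over current).
L = (295)(1.380×10^-5 Wb)/(13.5 A) = 3.016×10^-4 H.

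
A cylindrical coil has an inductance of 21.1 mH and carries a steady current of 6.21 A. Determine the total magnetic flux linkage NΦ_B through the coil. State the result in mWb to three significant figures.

From L = NΦ_B/I, the flux linkage is NΦ_B = LI.
NΦ_B = (2.110×10^-2 H)(6.21 A) = 0.131 Wb.

NΦ_B ≈ 131 mWb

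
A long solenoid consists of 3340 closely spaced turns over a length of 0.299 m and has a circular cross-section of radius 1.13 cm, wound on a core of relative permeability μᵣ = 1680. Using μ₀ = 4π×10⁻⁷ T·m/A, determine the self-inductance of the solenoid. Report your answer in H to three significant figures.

A = πr² = π(1.130×10^-2 m)² = 4.011×10^-4 m².
For a long solenoid, L = μ₀μᵣN²A/ℓ.
L = (4π×10⁻⁷)(1680)(3340)²(4.011×10^-4)/(0.299 m) = 31.6 H.

L ≈ 31.6 H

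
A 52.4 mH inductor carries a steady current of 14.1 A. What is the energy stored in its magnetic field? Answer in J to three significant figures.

Stored magnetic energy: U = ½LI².
U = ½(5.240×10^-2 H)(14.1 A)² = 5.209 J.

U ≈ 5.21 J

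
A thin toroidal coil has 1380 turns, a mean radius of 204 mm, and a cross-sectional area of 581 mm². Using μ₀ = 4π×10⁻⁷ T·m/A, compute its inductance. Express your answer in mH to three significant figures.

L ≈ 1.08 mH

For a thin toroid, L = μ₀N²A/(2πR).
L = (4π×10⁻⁷)(1380)²(5.810×10^-4) / (2π×0.204 m) = 1.0848×10^-3 H.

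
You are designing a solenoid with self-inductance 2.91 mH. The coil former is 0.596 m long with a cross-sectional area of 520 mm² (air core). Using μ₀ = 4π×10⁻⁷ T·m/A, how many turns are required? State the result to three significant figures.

N ≈ 1630 turns

A = 520 mm² = 5.200×10^-4 m².
From L = μ₀N²A/ℓ, N = √(Lℓ / (μ₀A)).
N = √[(2.910×10^-3)(0.596) / ((4π×10⁻⁷)×5.200×10^-4)] = √(2.654×10^6) ≈ 1629.2.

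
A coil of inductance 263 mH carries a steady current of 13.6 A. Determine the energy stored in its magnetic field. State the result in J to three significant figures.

Stored magnetic energy: U = ½LI².
U = ½(0.263 H)(13.6 A)² = 24.32 J.

U ≈ 24.3 J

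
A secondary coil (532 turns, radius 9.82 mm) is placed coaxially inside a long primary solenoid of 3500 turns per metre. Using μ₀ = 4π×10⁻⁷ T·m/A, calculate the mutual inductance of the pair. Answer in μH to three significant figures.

The outer solenoid produces a uniform field B₁ = μ₀n₁I₁ across the inner coil,
so the flux linkage is N₂Φ = N₂B₁A₂ = μ₀n₁N₂A₂·I₁, giving M = μ₀n₁N₂A₂.
A₂ = πr² = π(9.820×10^-3 m)² = 3.030×10^-4 m².
M = (4π×10⁻⁷)(3500)(532)(3.030×10^-4) = 7.089×10^-4 H.

M ≈ 709 μH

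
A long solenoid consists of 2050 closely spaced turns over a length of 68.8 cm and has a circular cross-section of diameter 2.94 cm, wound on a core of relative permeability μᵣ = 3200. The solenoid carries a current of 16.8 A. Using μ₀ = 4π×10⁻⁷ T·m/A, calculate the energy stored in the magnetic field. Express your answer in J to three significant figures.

A = π(d/2)² = π(1.470×10^-2 m)² = 6.789×10^-4 m².
L = μ₀μᵣN²A/ℓ = (4π×10⁻⁷)(3200)(2050)²(6.789×10^-4)/(0.688) = 16.67 H.
U = ½LI² = ½(16.67)(16.8)² = 2.353×10^3 J.

U ≈ 2350 J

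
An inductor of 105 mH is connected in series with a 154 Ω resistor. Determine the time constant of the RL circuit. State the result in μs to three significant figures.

τ ≈ 682 μs

τ = L/R = (0.105 H)/(154 Ω) = 6.818×10^-4 s.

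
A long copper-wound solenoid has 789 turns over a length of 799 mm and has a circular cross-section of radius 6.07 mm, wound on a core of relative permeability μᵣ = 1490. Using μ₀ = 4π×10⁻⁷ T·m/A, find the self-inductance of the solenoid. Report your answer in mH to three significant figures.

L ≈ 169 mH

A = πr² = π(6.070×10^-3 m)² = 1.158×10^-4 m².
For a long solenoid, L = μ₀μᵣN²A/ℓ.
L = (4π×10⁻⁷)(1490)(789)²(1.158×10^-4)/(0.799 m) = 0.1689 H.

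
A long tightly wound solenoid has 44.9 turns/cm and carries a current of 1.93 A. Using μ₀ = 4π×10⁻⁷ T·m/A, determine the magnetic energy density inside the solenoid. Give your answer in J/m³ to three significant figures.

B = μ₀nI = (4π×10⁻⁷)(4.490×10^3)(1.93) = 1.089×10^-2 T.
u = B²/(2μ₀) = (1.089×10^-2)²/(2×4π×10⁻⁷) = 47.18 J/m³.

u ≈ 47.2 J/m³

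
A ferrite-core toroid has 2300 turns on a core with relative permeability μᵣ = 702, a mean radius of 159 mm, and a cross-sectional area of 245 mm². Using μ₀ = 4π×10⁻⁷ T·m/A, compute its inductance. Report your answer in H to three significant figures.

For a thin toroid, L = μ₀μᵣN²A/(2πR).
L = (4π×10⁻⁷)(702)(2300)²(2.450×10^-4) / (2π×0.159 m) = 1.144 H.

L ≈ 1.14 H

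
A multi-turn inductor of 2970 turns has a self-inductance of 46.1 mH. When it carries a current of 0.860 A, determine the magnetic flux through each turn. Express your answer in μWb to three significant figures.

From L = NΦ_B/I, the flux per turn is Φ_B = LI/N.
Φ_B = (4.610×10^-2 H)(0.860 A)/2970 = 1.3349×10^-5 Wb.

Φ_B ≈ 13.3 μWb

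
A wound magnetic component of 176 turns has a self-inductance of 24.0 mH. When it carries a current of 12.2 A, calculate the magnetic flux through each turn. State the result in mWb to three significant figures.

From L = NΦ_B/I, the flux per turn is Φ_B = LI/N.
Φ_B = (2.400×10^-2 H)(12.2 A)/176 = 1.664×10^-3 Wb.

Φ_B ≈ 1.66 mWb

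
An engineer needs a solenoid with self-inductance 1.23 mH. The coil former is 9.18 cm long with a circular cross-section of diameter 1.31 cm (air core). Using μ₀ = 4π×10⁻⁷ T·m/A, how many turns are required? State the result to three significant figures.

N ≈ 816 turns

A = π(d/2)² = π(6.550×10^-3 m)² = 1.348×10^-4 m².
From L = μ₀N²A/ℓ, N = √(Lℓ / (μ₀A)).
N = √[(1.230×10^-3)(9.180×10^-2) / ((4π×10⁻⁷)×1.348×10^-4)] = √(6.667×10^5) ≈ 816.49.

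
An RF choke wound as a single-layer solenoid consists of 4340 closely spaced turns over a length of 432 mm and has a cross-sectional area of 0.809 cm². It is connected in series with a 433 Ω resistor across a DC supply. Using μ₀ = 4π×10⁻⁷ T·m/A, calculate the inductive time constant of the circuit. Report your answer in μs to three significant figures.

A = 0.809 cm² = 8.090×10^-5 m².
L = μ₀N²A/ℓ = (4π×10⁻⁷)(4340)²(8.090×10^-5)/(0.432) = 4.433×10^-3 H.
τ = L/R = (4.433×10^-3)/(433) = 1.024×10^-5 s.

τ ≈ 10.2 μs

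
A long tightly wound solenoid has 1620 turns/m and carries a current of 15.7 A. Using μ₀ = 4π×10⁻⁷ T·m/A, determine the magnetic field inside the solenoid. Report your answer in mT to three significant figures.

Inside a long solenoid, B = μ₀nI.
B = (4π×10⁻⁷)(1.620×10^3 m⁻¹)(15.7 A) = 3.196×10^-2 T.

B ≈ 32.0 mT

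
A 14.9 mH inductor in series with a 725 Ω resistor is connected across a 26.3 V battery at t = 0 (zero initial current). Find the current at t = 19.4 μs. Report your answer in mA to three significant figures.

I ≈ 22.2 mA

τ = L/R = 1.490×10^-2/725 = 2.055×10^-5 s; final current I_∞ = ε/R = 26.3/725 = 3.628×10^-2 A.
I(t) = I_∞(1 − e^(−t/τ)) with t/τ = 0.944.
I = (3.628×10^-2)(1 − e^(−0.944)) = 2.216×10^-2 A.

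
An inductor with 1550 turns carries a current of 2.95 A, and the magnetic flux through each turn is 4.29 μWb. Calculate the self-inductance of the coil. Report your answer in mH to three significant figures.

Self-inductance is defined by L = NΦ_B/I (flux linkage over current).
L = (1550)(4.290×10^-6 Wb)/(2.95 A) = 2.254×10^-3 H.

L ≈ 2.25 mH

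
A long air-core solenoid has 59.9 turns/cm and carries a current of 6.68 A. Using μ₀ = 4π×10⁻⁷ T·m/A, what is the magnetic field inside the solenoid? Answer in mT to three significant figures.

Inside a long solenoid, B = μ₀nI.
B = (4π×10⁻⁷)(5.990×10^3 m⁻¹)(6.68 A) = 5.028×10^-2 T.

B ≈ 50.3 mT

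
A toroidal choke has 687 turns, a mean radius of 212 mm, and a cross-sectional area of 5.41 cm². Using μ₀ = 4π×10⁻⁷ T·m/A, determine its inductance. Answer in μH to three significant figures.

For a thin toroid, L = μ₀N²A/(2πR).
L = (4π×10⁻⁷)(687)²(5.410×10^-4) / (2π×0.212 m) = 2.409×10^-4 H.

L ≈ 241 μH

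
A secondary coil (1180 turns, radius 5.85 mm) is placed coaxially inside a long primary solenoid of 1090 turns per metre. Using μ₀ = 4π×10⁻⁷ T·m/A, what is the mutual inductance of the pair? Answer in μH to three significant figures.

The outer solenoid produces a uniform field B₁ = μ₀n₁I₁ across the inner coil,
so the flux linkage is N₂Φ = N₂B₁A₂ = μ₀n₁N₂A₂·I₁, giving M = μ₀n₁N₂A₂.
A₂ = πr² = π(5.850×10^-3 m)² = 1.075×10^-4 m².
M = (4π×10⁻⁷)(1090)(1180)(1.075×10^-4) = 1.738×10^-4 H.

M ≈ 174 μH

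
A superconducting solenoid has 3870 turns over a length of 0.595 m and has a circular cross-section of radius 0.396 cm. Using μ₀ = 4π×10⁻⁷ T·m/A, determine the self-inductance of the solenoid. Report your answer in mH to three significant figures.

L ≈ 1.56 mH

A = πr² = π(3.960×10^-3 m)² = 4.927×10^-5 m².
For a long solenoid, L = μ₀N²A/ℓ.
L = (4π×10⁻⁷)(3870)²(4.927×10^-5)/(0.595 m) = 1.558×10^-3 H.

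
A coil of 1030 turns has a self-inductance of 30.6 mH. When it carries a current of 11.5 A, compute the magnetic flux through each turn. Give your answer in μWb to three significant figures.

From L = NΦ_B/I, the flux per turn is Φ_B = LI/N.
Φ_B = (3.060×10^-2 H)(11.5 A)/1030 = 3.417×10^-4 Wb.

Φ_B ≈ 342 μWb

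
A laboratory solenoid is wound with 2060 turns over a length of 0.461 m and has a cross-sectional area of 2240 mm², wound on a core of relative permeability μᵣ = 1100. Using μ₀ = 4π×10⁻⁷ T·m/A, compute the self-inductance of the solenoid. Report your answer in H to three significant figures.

L ≈ 28.5 H

A = 2240 mm² = 2.240×10^-3 m².
For a long solenoid, L = μ₀μᵣN²A/ℓ.
L = (4π×10⁻⁷)(1100)(2060)²(2.240×10^-3)/(0.461 m) = 28.5 H.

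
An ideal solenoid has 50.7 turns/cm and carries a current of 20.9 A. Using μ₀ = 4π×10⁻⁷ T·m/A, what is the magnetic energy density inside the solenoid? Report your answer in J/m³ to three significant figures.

B = μ₀nI = (4π×10⁻⁷)(5.070×10^3)(20.9) = 0.1332 T.
u = B²/(2μ₀) = (0.1332)²/(2×4π×10⁻⁷) = 7.0549×10^3 J/m³.

u ≈ 7050 J/m³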